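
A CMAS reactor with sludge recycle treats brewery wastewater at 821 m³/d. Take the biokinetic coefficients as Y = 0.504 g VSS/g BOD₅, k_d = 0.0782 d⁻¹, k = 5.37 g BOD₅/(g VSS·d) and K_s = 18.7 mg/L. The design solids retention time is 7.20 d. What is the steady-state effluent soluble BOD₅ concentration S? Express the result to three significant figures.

From the Monod/SRT balance for a CMAS, S = K_s·(1+k_d θ_c)/[θ_c·(Y k − k_d) − 1] = 18.7 × (1 + 0.0782 × 7.20) / [7.20 × (0.504 × 5.37 − 0.0782) − 1] = 29.23 / 17.92 = 1.631 mg/L.

S ≈ 1.63 mg/L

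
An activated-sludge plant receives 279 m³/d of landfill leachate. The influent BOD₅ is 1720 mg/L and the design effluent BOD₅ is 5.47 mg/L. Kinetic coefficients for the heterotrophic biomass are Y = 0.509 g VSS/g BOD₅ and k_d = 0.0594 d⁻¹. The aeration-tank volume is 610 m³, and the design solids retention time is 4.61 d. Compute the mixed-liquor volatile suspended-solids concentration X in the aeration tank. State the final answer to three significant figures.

X ≈ 1440 mg/L

From V·X·(1 + k_d·θ_c) = Y·Q·(S₀ − S)·θ_c: X = 0.509 × 279 × (1720 − 5.47) × 4.61 / [610 × (1 + 0.0594 × 4.61)] = 1445 mg/L.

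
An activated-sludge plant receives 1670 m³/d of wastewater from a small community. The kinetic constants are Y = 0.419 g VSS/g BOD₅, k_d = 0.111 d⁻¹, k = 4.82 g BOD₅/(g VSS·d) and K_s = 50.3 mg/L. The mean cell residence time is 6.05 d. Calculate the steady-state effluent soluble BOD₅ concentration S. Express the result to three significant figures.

For a completely mixed reactor with recycle the Lawrence–McCarty relation gives S = K_s·(1 + k_d·θ_c) / [θ_c·(Y·k − k_d) − 1] = 50.3 × (1 + 0.111 × 6.05) / [6.05 × (0.419 × 4.82 − 0.111) − 1] = 84.08 / 10.55 = 7.972 mg/L.

S ≈ 7.97 mg/L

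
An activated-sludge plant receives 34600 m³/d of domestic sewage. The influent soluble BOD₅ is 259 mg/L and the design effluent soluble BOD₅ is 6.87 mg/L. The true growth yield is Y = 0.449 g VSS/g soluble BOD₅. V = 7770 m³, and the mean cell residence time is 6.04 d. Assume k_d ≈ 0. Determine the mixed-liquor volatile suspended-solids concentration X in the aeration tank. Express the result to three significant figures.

From V·X = Y·Q·(S₀ − S)·θ_c (decay neglected): X = 0.449 × 34600 × (259 − 6.87) × 6.04 / 7770 = 3045 mg/L.

X ≈ 3040 mg/L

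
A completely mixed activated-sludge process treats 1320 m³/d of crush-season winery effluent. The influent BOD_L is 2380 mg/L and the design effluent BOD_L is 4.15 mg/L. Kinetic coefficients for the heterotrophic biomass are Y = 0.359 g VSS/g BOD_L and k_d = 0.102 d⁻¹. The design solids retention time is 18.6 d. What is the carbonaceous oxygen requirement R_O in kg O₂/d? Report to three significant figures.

The observed yield is Y_obs = Y/(1 + k_d·θ_c) = 0.359 / (1 + 0.102 × 18.6) = 0.359 / 2.897 = 0.1239 g VSS per g BOD_L removed.
Substrate removed = Q·(S₀ − S) = 1320 m³/d × (2380 − 4.15) g/m³ = 3.14×10^6 g/d = 3136 kg/d.
P_X = Y_obs·Q·(S₀ − S) = 0.1239 × 3136 = 388.6 kg VSS/d.
Carbonaceous O₂ demand = substrate oxidised − cell-mass equivalent = 3136 − 1.42 × 388.6 = 2584 kg O₂/d.

R_O ≈ 2580 kg O₂/d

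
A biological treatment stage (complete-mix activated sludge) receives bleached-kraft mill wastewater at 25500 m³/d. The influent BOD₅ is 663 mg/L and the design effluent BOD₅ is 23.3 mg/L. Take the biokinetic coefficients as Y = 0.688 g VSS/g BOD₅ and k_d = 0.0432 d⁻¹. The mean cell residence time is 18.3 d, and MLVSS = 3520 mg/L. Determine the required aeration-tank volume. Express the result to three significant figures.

Rearranging the biomass balance for a CMAS with decay, V = Y·Q·ΔS·θ_c / [X·(1+k_d θ_c)] = 0.688 × 25500 × (663 − 23.3) × 18.3 / [3520 × (1 + 0.0432 × 18.3)] = 2.05×10^8 / 6303 = 32586 m³.

V ≈ 32600 m³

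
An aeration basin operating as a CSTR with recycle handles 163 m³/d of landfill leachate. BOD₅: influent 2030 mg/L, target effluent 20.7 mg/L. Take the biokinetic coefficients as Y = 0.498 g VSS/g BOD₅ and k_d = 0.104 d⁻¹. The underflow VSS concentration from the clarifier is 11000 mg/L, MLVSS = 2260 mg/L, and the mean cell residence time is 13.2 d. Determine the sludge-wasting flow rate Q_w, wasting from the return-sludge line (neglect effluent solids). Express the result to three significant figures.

From the SRT design equation V = Y Q (S₀−S) θ_c / [X (1 + k_d θ_c)] = 0.498 × 163 × (2030 − 20.7) × 13.2 / [2260 × (1 + 0.104 × 13.2)] = 2.15×10^6 / 5363 = 401.5 m³.
Wasting from the return line (neglecting effluent solids): Q_w = V·X / (θ_c·X_r) = 401.5 × 2260 / (13.2 × 11000) = 6.249 m³/d.

Q_w ≈ 6.25 m³/d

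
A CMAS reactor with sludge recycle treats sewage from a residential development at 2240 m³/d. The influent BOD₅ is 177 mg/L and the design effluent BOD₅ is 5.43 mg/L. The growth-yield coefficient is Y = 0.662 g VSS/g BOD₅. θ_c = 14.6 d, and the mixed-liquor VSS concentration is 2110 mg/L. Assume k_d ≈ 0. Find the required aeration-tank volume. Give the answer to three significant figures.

With k_d = 0 the design equation reduces to V = Y Q (S₀−S) θ_c / X = 0.662 × 2240 × (177 − 5.43) × 14.6 / 2110 = 1760 m³.

V ≈ 1760 m³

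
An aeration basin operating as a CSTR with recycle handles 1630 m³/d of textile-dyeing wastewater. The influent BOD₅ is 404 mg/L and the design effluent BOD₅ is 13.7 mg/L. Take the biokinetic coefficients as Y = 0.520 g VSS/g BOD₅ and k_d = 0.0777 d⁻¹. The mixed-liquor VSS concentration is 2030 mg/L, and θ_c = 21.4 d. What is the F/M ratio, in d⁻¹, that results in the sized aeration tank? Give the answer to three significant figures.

F/M ≈ 0.248 d⁻¹

From the SRT design equation V = Y Q (S₀−S) θ_c / [X (1 + k_d θ_c)] = 0.520 × 1630 × (404 − 13.7) × 21.4 / [2030 × (1 + 0.0777 × 21.4)] = 7.08×10^6 / 5405 = 1310 m³.
F/M = applied load / biomass = Q·S₀/(V·X) = 1630 × 404 / (1310 × 2030) = 0.2477 d⁻¹.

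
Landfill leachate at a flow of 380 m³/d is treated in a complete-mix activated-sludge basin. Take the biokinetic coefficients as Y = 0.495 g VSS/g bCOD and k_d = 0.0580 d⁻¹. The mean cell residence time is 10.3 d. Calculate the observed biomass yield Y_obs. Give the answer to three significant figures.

Y_obs ≈ 0.310 g VSS/g bCOD

Y_obs = Y / (1 + k_d θ_c) = 0.495 / (1 + 0.0580 × 10.3) = 0.495 / 1.597 = 0.3099.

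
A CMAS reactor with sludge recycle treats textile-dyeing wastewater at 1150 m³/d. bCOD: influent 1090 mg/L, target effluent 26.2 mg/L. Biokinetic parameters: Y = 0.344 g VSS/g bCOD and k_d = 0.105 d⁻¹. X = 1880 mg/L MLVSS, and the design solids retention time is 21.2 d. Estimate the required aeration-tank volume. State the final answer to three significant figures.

V ≈ 1470 m³

Rearranging the biomass balance for a CMAS with decay, V = Y·Q·ΔS·θ_c / [X·(1+k_d θ_c)] = 0.344 × 1150 × (1090 − 26.2) × 21.2 / [1880 × (1 + 0.105 × 21.2)] = 8.92×10^6 / 6065 = 1471 m³.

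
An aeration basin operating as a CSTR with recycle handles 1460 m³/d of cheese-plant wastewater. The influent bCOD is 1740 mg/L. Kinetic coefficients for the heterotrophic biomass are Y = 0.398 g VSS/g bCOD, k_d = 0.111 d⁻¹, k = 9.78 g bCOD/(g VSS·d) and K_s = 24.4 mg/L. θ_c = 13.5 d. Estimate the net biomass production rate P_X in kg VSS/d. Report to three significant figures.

P_X ≈ 404 kg VSS/d

For a completely mixed reactor with recycle the Lawrence–McCarty relation gives S = K_s·(1 + k_d·θ_c) / [θ_c·(Y·k − k_d) − 1] = 24.4 × (1 + 0.111 × 13.5) / [13.5 × (0.398 × 9.78 − 0.111) − 1] = 60.96 / 50.05 = 1.218 mg/L.
The observed yield is Y_obs = Y/(1 + k_d·θ_c) = 0.398 / (1 + 0.111 × 13.5) = 0.398 / 2.498 = 0.1593 g VSS per g bCOD removed.
Substrate removed = Q·(S₀ − S) = 1460 m³/d × (1740 − 1.22) g/m³ = 2.54×10^6 g/d = 2539 kg/d.
Net biomass production P_X = Y_obs × Q·(S₀ − S) = 0.1593 × 2539 = 404.4 kg VSS/d.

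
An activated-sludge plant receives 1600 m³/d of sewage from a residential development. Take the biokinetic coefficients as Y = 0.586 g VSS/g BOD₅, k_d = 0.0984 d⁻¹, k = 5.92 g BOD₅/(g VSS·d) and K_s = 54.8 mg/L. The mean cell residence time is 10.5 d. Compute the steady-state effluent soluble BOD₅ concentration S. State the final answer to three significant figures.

S ≈ 3.24 mg/L

Effluent substrate depends only on kinetics and SRT: S = K_s(1 + k_d θ_c) / [θ_c(Yk − k_d) − 1] = 54.8 × (1 + 0.0984 × 10.5) / [10.5 × (0.586 × 5.92 − 0.0984) − 1] = 111.4 / 34.39 = 3.240 mg/L.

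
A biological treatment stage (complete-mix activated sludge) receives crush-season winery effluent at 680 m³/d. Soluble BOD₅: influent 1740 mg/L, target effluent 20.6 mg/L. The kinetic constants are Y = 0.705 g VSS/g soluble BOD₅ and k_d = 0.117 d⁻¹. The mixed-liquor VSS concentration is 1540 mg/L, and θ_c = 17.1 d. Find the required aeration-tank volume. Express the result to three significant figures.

Steady-state biomass mass balance: V·X·(1 + k_d·θ_c) = Y·Q·(S₀ − S)·θ_c, so V = 0.705 × 680 × (1740 − 20.6) × 17.1 / [1540 × (1 + 0.117 × 17.1)] = 1.41×10^7 / 4621 = 3050 m³.

V ≈ 3050 m³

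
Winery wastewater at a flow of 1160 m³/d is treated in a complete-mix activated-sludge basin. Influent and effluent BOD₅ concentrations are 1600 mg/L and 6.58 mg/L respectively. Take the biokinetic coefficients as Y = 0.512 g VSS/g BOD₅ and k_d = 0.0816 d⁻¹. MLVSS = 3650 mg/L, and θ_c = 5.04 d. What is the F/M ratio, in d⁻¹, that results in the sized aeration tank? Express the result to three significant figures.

From the SRT design equation V = Y Q (S₀−S) θ_c / [X (1 + k_d θ_c)] = 0.512 × 1160 × (1600 − 6.58) × 5.04 / [3650 × (1 + 0.0816 × 5.04)] = 4.77×10^6 / 5151 = 926.0 m³.
F/M = applied load / biomass = Q·S₀/(V·X) = 1160 × 1600 / (926.0 × 3650) = 0.5492 d⁻¹.

F/M ≈ 0.549 d⁻¹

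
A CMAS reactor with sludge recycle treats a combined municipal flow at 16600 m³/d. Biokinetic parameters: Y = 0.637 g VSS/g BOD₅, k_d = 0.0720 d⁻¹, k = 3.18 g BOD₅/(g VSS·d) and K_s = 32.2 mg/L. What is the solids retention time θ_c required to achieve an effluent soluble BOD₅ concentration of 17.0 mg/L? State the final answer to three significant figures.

θ_c ≈ 1.59 d

At the target effluent, Y k S/(K_s+S) = 0.637×3.18×17.0/49.20 = 0.6999 d⁻¹.
Then 1/θ_c = μ − k_d = 0.6999 − 0.0720 = 0.6279 d⁻¹, giving θ_c = 1.593 d.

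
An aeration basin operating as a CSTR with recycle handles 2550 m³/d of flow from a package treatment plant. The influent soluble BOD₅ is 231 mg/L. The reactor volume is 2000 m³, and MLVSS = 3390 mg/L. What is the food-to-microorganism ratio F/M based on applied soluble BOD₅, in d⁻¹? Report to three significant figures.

F/M = applied load / biomass = Q·S₀/(V·X) = 2550 × 231 / (2000 × 3390) = 0.08688 d⁻¹.

F/M ≈ 0.0869 d⁻¹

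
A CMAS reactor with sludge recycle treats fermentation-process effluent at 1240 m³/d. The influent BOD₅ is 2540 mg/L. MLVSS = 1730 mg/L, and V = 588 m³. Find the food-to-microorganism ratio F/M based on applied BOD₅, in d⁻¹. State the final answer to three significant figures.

Food-to-microorganism ratio F/M = Q S₀ / (V X) = 1240 × 2540 / (588.0 × 1730) = 3.096 d⁻¹.

F/M ≈ 3.10 d⁻¹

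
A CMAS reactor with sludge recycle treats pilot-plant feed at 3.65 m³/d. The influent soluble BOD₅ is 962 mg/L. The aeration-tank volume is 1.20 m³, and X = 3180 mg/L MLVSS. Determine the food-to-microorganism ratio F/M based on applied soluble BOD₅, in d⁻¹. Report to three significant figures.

F/M = Q·S₀ / (V·X) = 3.65 × 962 / (1.200 × 3180) = 0.9202 g soluble BOD₅·(g VSS·d)⁻¹.

F/M ≈ 0.920 d⁻¹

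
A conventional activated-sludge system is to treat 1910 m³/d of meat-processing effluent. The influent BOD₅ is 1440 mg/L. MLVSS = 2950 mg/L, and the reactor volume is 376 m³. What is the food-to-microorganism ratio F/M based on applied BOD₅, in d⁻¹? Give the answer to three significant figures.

F/M = Q·S₀ / (V·X) = 1910 × 1440 / (376.0 × 2950) = 2.480 g BOD₅·(g VSS·d)⁻¹.

F/M ≈ 2.48 d⁻¹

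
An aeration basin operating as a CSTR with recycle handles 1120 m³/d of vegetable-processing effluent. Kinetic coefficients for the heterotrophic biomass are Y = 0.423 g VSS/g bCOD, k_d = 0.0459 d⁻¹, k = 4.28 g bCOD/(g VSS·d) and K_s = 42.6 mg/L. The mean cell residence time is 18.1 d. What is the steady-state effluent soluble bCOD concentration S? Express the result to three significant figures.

S ≈ 2.52 mg/L

For a completely mixed reactor with recycle the Lawrence–McCarty relation gives S = K_s·(1 + k_d·θ_c) / [θ_c·(Y·k − k_d) − 1] = 42.6 × (1 + 0.0459 × 18.1) / [18.1 × (0.423 × 4.28 − 0.0459) − 1] = 77.99 / 30.94 = 2.521 mg/L.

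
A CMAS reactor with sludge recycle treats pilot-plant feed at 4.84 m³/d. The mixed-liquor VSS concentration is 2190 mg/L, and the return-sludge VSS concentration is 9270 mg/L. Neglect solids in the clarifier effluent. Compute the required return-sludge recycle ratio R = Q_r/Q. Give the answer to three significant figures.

R ≈ 0.309

Mass balance around the secondary clarifier (neglecting effluent solids): R = X / (X_r − X) = 2190 / (9270 − 2190) = 0.3093.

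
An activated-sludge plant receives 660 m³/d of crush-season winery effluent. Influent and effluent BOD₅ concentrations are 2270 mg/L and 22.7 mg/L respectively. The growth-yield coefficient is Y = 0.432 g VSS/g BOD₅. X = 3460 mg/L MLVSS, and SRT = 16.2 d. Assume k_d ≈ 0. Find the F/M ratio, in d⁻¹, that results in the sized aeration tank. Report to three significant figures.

V·X = Y·Q·ΔS·θ_c gives V = 0.432 × 660 × (2270 − 22.7) × 16.2 / 3460 = 3000 m³.
F/M = applied load / biomass = Q·S₀/(V·X) = 660 × 2270 / (3000 × 3460) = 0.1443 d⁻¹.

F/M ≈ 0.144 d⁻¹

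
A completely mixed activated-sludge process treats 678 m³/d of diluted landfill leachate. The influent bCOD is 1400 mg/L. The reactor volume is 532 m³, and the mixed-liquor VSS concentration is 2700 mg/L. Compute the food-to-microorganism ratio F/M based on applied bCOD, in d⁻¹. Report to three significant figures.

F/M ≈ 0.661 d⁻¹

F/M = applied load / biomass = Q·S₀/(V·X) = 678 × 1400 / (532.0 × 2700) = 0.6608 d⁻¹.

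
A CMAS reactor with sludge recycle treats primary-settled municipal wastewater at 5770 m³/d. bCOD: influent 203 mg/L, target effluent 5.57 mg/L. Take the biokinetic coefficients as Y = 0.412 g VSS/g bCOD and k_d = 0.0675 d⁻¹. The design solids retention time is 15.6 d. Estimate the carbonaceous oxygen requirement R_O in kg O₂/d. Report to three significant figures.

The observed yield is Y_obs = Y/(1 + k_d·θ_c) = 0.412 / (1 + 0.0675 × 15.6) = 0.412 / 2.053 = 0.2007 g VSS per g bCOD removed.
Mass of bCOD removed per day: Q(S₀ − S) = 5770 × 197.4 g/m³ = 1139 kg/d.
P_X = Y_obs·Q·(S₀ − S) = 0.2007 × 1139 = 228.6 kg VSS/d.
R_O = Q·(S₀ − S) − 1.42·P_X = 1139 − 1.42 × 228.6 = 814.5 kg O₂/d.

R_O ≈ 815 kg O₂/d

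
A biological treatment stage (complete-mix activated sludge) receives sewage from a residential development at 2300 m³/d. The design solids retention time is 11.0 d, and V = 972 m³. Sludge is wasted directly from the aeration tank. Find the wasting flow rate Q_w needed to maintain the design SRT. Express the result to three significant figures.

For wasting at MLVSS concentration, Q_w = V/θ_c = 972.0/11.0 = 88.36 m³/d.

Q_w ≈ 88.4 m³/d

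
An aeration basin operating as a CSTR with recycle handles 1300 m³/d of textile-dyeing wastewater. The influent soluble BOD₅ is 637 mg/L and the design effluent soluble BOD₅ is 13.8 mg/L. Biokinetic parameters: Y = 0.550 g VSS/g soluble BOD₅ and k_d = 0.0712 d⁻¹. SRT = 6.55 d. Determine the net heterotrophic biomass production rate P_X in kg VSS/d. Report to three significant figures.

Correct the yield for decay: Y_obs = Y/(1 + k_d θ_c) = 0.550 / (1 + 0.0712 × 6.55) = 0.550 / 1.466 = 0.3751.
Mass of soluble BOD₅ removed per day: Q(S₀ − S) = 1300 × 623.2 g/m³ = 810.2 kg/d.
So the net sludge growth is P_X = 0.3751 × 810.2 = 303.9 kg VSS/d.

P_X ≈ 304 kg VSS/d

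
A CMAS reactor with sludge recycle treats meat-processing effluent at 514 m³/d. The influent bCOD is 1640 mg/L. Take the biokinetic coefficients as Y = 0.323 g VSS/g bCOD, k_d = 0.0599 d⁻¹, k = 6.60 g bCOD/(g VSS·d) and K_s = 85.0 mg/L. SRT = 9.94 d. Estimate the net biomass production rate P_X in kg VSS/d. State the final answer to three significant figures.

For a completely mixed reactor with recycle the Lawrence–McCarty relation gives S = K_s·(1 + k_d·θ_c) / [θ_c·(Y·k − k_d) − 1] = 85.0 × (1 + 0.0599 × 9.94) / [9.94 × (0.323 × 6.60 − 0.0599) − 1] = 135.6 / 19.59 = 6.921 mg/L.
The observed yield is Y_obs = Y/(1 + k_d·θ_c) = 0.323 / (1 + 0.0599 × 9.94) = 0.323 / 1.595 = 0.2025 g VSS per g bCOD removed.
Substrate removed = Q·(S₀ − S) = 514 m³/d × (1640 − 6.92) g/m³ = 8.39×10^5 g/d = 839.4 kg/d.
Biomass produced: P_X = Y_obs·Q·ΔS = 0.2025 × 839.4 ≈ 169.9 kg VSS/d.

P_X ≈ 170 kg VSS/d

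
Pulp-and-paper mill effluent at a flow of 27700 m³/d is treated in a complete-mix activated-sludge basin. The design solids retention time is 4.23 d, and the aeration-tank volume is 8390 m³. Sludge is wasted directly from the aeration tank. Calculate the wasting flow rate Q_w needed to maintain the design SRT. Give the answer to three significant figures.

Wasting from the aeration tank: Q_w = V / θ_c = 8390 / 4.23 = 1983 m³/d.

Q_w ≈ 1980 m³/d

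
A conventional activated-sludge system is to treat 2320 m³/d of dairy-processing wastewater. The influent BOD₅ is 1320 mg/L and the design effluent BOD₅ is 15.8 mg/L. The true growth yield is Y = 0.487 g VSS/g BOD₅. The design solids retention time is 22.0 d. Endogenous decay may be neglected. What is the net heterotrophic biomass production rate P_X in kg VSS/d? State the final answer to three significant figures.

No decay correction is needed, so Y_obs = Y = 0.487.
ΔS = 1320 − 15.8 = 1304 mg/L, so the substrate removal rate is 2320 × 1304/1000 = 3026 kg BOD₅/d.
Net biomass production P_X = Y_obs × Q·(S₀ − S) = 0.4870 × 3026 = 1474 kg VSS/d.

P_X ≈ 1470 kg VSS/d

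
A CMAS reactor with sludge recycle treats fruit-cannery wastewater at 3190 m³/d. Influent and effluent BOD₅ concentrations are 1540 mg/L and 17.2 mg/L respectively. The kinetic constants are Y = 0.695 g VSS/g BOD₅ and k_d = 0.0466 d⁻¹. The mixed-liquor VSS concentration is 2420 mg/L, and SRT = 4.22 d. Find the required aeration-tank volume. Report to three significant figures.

Rearranging the biomass balance for a CMAS with decay, V = Y·Q·ΔS·θ_c / [X·(1+k_d θ_c)] = 0.695 × 3190 × (1540 − 17.2) × 4.22 / [2420 × (1 + 0.0466 × 4.22)] = 1.42×10^7 / 2896 = 4920 m³.

V ≈ 4920 m³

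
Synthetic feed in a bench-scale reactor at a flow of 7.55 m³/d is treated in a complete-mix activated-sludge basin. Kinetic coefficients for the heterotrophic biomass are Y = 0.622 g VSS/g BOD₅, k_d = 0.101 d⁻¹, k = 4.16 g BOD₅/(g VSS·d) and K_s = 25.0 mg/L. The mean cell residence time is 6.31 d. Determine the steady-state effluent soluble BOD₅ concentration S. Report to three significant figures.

From the Monod/SRT balance for a CMAS, S = K_s·(1+k_d θ_c)/[θ_c·(Y k − k_d) − 1] = 25.0 × (1 + 0.101 × 6.31) / [6.31 × (0.622 × 4.16 − 0.101) − 1] = 40.93 / 14.69 = 2.786 mg/L.

S ≈ 2.79 mg/L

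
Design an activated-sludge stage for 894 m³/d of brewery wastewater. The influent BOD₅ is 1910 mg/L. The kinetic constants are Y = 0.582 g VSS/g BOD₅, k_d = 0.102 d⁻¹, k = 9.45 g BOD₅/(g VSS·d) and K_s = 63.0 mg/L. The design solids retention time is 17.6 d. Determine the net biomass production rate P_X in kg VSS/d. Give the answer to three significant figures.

Effluent substrate depends only on kinetics and SRT: S = K_s(1 + k_d θ_c) / [θ_c(Yk − k_d) − 1] = 63.0 × (1 + 0.102 × 17.6) / [17.6 × (0.582 × 9.45 − 0.102) − 1] = 176.1 / 94.00 = 1.873 mg/L.
Observed yield with endogenous decay: Y_obs = Y / (1 + k_d·θ_c) = 0.582 / (1 + 0.102 × 17.6) = 0.582 / 2.795 = 0.2082 g VSS/g BOD₅.
Substrate removed = Q·(S₀ − S) = 894 m³/d × (1910 − 1.87) g/m³ = 1.71×10^6 g/d = 1706 kg/d.
So the net sludge growth is P_X = 0.2082 × 1706 = 355.2 kg VSS/d.

P_X ≈ 355 kg VSS/d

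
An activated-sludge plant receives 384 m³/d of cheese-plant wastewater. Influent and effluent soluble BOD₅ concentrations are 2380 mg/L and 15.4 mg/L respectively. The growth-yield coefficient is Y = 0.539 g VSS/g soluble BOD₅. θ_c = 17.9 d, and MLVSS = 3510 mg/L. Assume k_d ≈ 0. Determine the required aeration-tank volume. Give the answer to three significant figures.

V ≈ 2500 m³

Biomass mass balance (decay neglected): V·X = Y·Q·(S₀ − S)·θ_c, so V = 0.539 × 384 × (2380 − 15.4) × 17.9 / 3510 = 2496 m³.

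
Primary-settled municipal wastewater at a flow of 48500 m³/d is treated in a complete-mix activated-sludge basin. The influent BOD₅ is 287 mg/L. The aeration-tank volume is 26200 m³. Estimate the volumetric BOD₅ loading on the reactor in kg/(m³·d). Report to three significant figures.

Applied BOD₅ load per unit volume = Q·S₀/V = (48500 × 287/1000)/26200 = 0.5313 kg BOD₅·m⁻³·d⁻¹.

L_v ≈ 0.531 kg BOD₅/(m³·d)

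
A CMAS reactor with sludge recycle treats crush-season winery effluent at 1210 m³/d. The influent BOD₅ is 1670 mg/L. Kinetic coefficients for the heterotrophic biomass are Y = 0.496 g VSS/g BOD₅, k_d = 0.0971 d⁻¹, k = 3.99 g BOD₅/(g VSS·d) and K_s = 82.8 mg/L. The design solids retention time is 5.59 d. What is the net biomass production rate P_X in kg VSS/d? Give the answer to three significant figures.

For a completely mixed reactor with recycle the Lawrence–McCarty relation gives S = K_s·(1 + k_d·θ_c) / [θ_c·(Y·k − k_d) − 1] = 82.8 × (1 + 0.0971 × 5.59) / [5.59 × (0.496 × 3.99 − 0.0971) − 1] = 127.7 / 9.520 = 13.42 mg/L.
Y_obs = Y / (1 + k_d θ_c) = 0.496 / (1 + 0.0971 × 5.59) = 0.496 / 1.543 = 0.3215.
ΔS = 1670 − 13.4 = 1657 mg/L, so the substrate removal rate is 1210 × 1657/1000 = 2004 kg BOD₅/d.
So the net sludge growth is P_X = 0.3215 × 2004 = 644.4 kg VSS/d.

P_X ≈ 644 kg VSS/d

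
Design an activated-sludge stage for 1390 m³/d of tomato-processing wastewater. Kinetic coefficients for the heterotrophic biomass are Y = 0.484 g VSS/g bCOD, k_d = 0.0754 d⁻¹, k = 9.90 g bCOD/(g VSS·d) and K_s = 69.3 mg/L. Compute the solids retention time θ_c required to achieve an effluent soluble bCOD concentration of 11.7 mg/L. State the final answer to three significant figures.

θ_c ≈ 1.62 d

Specific growth rate at S = 11.7 mg/L: μ = YkS/(K_s+S) = 0.484·9.90·11.7/(69.3+11.7) = 0.6921 d⁻¹.
θ_c = 1/(μ − k_d) = 1/(0.6921 − 0.0754) = 1/0.6167 = 1.621 d.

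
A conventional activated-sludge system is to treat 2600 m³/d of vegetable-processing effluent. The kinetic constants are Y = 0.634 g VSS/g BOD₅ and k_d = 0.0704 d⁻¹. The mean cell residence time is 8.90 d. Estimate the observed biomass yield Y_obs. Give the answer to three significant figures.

Y_obs ≈ 0.390 g VSS/g BOD₅

The observed yield is Y_obs = Y/(1 + k_d·θ_c) = 0.634 / (1 + 0.0704 × 8.90) = 0.634 / 1.627 = 0.3898 g VSS per g BOD₅ removed.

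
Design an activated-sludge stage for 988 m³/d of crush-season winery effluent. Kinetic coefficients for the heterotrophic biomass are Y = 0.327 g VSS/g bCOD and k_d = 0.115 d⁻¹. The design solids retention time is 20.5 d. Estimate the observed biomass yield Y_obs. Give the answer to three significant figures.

Y_obs ≈ 0.0974 g VSS/g bCOD

Observed yield with endogenous decay: Y_obs = Y / (1 + k_d·θ_c) = 0.327 / (1 + 0.115 × 20.5) = 0.327 / 3.357 = 0.09739 g VSS/g bCOD.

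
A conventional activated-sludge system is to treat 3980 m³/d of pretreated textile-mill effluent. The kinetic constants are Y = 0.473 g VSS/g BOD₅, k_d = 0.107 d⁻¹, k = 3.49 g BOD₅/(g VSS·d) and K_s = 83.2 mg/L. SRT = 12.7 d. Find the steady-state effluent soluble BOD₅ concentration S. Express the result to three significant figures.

S ≈ 10.5 mg/L

From the Monod/SRT balance for a CMAS, S = K_s·(1+k_d θ_c)/[θ_c·(Y k − k_d) − 1] = 83.2 × (1 + 0.107 × 12.7) / [12.7 × (0.473 × 3.49 − 0.107) − 1] = 196.3 / 18.61 = 10.55 mg/L.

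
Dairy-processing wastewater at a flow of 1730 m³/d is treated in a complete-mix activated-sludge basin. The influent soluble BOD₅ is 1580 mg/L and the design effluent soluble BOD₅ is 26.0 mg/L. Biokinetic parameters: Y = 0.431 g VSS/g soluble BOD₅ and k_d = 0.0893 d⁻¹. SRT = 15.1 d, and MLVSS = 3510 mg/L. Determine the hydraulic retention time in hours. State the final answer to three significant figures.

Rearranging the biomass balance for a CMAS with decay, V = Y·Q·ΔS·θ_c / [X·(1+k_d θ_c)] = 0.431 × 1730 × (1580 − 26.0) × 15.1 / [3510 × (1 + 0.0893 × 15.1)] = 1.75×10^7 / 8243 = 2123 m³.
Hydraulic retention time τ = V/Q = 2123 / 1730 = 1.227 d = 29.45 h.

τ ≈ 29.4 h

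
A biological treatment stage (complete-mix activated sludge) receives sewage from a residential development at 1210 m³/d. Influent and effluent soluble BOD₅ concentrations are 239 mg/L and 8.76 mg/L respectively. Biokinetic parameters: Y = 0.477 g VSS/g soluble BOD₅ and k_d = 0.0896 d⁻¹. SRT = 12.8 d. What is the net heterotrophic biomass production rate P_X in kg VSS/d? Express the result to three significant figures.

Y_obs = Y / (1 + k_d θ_c) = 0.477 / (1 + 0.0896 × 12.8) = 0.477 / 2.147 = 0.2222.
ΔS = 239 − 8.76 = 230.2 mg/L, so the substrate removal rate is 1210 × 230.2/1000 = 278.6 kg soluble BOD₅/d.
So the net sludge growth is P_X = 0.2222 × 278.6 = 61.90 kg VSS/d.

P_X ≈ 61.9 kg VSS/d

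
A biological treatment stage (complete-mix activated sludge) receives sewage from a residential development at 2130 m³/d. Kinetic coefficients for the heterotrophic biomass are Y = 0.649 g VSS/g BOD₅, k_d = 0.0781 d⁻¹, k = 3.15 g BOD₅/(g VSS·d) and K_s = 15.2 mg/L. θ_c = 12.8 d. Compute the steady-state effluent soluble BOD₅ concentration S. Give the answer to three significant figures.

S ≈ 1.26 mg/L

Effluent substrate depends only on kinetics and SRT: S = K_s(1 + k_d θ_c) / [θ_c(Yk − k_d) − 1] = 15.2 × (1 + 0.0781 × 12.8) / [12.8 × (0.649 × 3.15 − 0.0781) − 1] = 30.40 / 24.17 = 1.258 mg/L.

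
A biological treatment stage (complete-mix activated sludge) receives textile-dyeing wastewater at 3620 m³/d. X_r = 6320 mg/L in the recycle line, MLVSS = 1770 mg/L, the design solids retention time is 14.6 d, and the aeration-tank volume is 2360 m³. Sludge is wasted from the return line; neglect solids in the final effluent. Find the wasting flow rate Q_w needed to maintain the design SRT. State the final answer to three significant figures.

Q_w ≈ 45.3 m³/d

θ_c = V·X/(Q_w·X_r) when wasting from the recycle, so Q_w = V·X/(θ_c·X_r) = 2360 × 1770 / (14.6 × 6320) = 45.27 m³/d.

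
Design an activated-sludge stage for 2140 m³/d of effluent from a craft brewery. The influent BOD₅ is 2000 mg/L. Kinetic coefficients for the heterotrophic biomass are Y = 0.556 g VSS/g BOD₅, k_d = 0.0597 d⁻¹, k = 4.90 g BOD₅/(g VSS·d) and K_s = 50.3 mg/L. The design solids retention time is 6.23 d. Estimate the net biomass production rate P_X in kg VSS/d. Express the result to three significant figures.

P_X ≈ 1730 kg VSS/d

Effluent substrate depends only on kinetics and SRT: S = K_s(1 + k_d θ_c) / [θ_c(Yk − k_d) − 1] = 50.3 × (1 + 0.0597 × 6.23) / [6.23 × (0.556 × 4.90 − 0.0597) − 1] = 69.01 / 15.60 = 4.423 mg/L.
The observed yield is Y_obs = Y/(1 + k_d·θ_c) = 0.556 / (1 + 0.0597 × 6.23) = 0.556 / 1.372 = 0.4053 g VSS per g BOD₅ removed.
Substrate removed = Q·(S₀ − S) = 2140 m³/d × (2000 − 4.42) g/m³ = 4.27×10^6 g/d = 4271 kg/d.
So the net sludge growth is P_X = 0.4053 × 4271 = 1731 kg VSS/d.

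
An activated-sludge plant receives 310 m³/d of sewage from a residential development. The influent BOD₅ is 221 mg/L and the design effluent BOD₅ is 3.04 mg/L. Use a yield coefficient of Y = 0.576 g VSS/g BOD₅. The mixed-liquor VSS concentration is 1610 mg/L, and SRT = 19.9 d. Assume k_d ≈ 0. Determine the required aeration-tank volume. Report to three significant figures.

Biomass mass balance (decay neglected): V·X = Y·Q·(S₀ − S)·θ_c, so V = 0.576 × 310 × (221 − 3.04) × 19.9 / 1610 = 481.0 m³.

V ≈ 481 m³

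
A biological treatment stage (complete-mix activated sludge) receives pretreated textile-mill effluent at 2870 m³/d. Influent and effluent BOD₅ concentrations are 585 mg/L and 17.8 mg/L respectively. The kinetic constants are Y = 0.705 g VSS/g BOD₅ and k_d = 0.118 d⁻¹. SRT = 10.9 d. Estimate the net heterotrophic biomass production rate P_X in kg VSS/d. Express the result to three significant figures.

P_X ≈ 502 kg VSS/d

Observed yield with endogenous decay: Y_obs = Y / (1 + k_d·θ_c) = 0.705 / (1 + 0.118 × 10.9) = 0.705 / 2.286 = 0.3084 g VSS/g BOD₅.
Substrate removed = Q·(S₀ − S) = 2870 m³/d × (585 − 17.8) g/m³ = 1.63×10^6 g/d = 1628 kg/d.
P_X = Y_obs · Q(S₀ − S) = 0.3084 × 1628 = 502.0 kg VSS/d.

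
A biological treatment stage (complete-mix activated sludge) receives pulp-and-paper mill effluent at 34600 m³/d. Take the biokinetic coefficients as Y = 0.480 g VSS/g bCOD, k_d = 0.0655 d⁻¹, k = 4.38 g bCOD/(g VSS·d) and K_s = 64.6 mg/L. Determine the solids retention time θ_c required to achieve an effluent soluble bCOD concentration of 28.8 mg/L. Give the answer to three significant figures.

At the target effluent, Y k S/(K_s+S) = 0.480×4.38×28.8/93.40 = 0.6483 d⁻¹.
Then 1/θ_c = μ − k_d = 0.6483 − 0.0655 = 0.5828 d⁻¹, giving θ_c = 1.716 d.

θ_c ≈ 1.72 d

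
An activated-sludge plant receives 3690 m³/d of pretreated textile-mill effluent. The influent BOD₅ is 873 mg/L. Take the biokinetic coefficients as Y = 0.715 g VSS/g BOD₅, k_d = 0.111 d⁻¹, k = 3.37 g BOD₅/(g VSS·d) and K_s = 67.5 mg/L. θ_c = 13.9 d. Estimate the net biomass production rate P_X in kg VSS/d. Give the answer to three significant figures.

P_X ≈ 900 kg VSS/d

For a completely mixed reactor with recycle the Lawrence–McCarty relation gives S = K_s·(1 + k_d·θ_c) / [θ_c·(Y·k − k_d) − 1] = 67.5 × (1 + 0.111 × 13.9) / [13.9 × (0.715 × 3.37 − 0.111) − 1] = 171.6 / 30.95 = 5.546 mg/L.
The observed yield is Y_obs = Y/(1 + k_d·θ_c) = 0.715 / (1 + 0.111 × 13.9) = 0.715 / 2.543 = 0.2812 g VSS per g BOD₅ removed.
Q·(S₀ − S) = 3690 × (873 − 5.55) × 10⁻³ = 3201 kg/d removed.
So the net sludge growth is P_X = 0.2812 × 3201 = 900.0 kg VSS/d.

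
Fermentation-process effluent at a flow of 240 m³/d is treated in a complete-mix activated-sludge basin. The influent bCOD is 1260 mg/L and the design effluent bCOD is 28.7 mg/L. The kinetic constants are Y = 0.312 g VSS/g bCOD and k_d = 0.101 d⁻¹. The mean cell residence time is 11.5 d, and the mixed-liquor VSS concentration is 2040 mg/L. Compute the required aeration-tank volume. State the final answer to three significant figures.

From the SRT design equation V = Y Q (S₀−S) θ_c / [X (1 + k_d θ_c)] = 0.312 × 240 × (1260 − 28.7) × 11.5 / [2040 × (1 + 0.101 × 11.5)] = 1.06×10^6 / 4409 = 240.5 m³.

V ≈ 240 m³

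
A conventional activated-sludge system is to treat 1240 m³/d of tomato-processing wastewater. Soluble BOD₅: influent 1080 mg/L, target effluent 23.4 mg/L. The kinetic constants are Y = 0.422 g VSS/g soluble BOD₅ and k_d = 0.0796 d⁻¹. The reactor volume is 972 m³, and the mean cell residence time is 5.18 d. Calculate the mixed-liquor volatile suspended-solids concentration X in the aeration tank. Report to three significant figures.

Solving the biomass balance for X: X = Y Q (S₀−S) θ_c / [V (1+k_d θ_c)] = 0.422 × 1240 × (1080 − 23.4) × 5.18 / [972 × (1 + 0.0796 × 5.18)] = 2086 mg/L.

X ≈ 2090 mg/L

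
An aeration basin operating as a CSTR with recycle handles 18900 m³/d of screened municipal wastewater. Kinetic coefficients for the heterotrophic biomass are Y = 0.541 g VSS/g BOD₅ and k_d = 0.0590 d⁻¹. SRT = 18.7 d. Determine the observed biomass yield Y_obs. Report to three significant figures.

Y_obs ≈ 0.257 g VSS/g BOD₅

Correct the yield for decay: Y_obs = Y/(1 + k_d θ_c) = 0.541 / (1 + 0.0590 × 18.7) = 0.541 / 2.103 = 0.2572.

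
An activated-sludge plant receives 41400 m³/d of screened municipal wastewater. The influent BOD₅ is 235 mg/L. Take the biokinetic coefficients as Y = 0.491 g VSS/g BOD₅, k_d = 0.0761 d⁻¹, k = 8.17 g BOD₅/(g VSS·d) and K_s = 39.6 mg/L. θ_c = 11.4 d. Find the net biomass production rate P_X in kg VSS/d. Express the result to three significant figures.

For a completely mixed reactor with recycle the Lawrence–McCarty relation gives S = K_s·(1 + k_d·θ_c) / [θ_c·(Y·k − k_d) − 1] = 39.6 × (1 + 0.0761 × 11.4) / [11.4 × (0.491 × 8.17 − 0.0761) − 1] = 73.95 / 43.86 = 1.686 mg/L.
The observed yield is Y_obs = Y/(1 + k_d·θ_c) = 0.491 / (1 + 0.0761 × 11.4) = 0.491 / 1.868 = 0.2629 g VSS per g BOD₅ removed.
Mass of BOD₅ removed per day: Q(S₀ − S) = 41400 × 233.3 g/m³ = 9659 kg/d.
Biomass produced: P_X = Y_obs·Q·ΔS = 0.2629 × 9659 ≈ 2539 kg VSS/d.

P_X ≈ 2540 kg VSS/d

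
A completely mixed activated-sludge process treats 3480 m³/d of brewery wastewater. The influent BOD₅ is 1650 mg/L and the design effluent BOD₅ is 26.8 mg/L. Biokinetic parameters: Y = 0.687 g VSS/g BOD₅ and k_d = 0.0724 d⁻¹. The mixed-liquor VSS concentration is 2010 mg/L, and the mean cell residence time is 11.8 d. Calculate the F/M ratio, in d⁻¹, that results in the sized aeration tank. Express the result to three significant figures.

Rearranging the biomass balance for a CMAS with decay, V = Y·Q·ΔS·θ_c / [X·(1+k_d θ_c)] = 0.687 × 3480 × (1650 − 26.8) × 11.8 / [2010 × (1 + 0.0724 × 11.8)] = 4.58×10^7 / 3727 = 12286 m³.
F/M = applied load / biomass = Q·S₀/(V·X) = 3480 × 1650 / (12286 × 2010) = 0.2325 d⁻¹.

F/M ≈ 0.233 d⁻¹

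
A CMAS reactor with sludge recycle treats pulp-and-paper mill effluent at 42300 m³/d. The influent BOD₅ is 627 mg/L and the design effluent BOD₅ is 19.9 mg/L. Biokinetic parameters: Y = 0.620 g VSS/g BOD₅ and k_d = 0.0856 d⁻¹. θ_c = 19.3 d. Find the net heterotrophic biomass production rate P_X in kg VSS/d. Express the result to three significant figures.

P_X ≈ 6000 kg VSS/d

Correct the yield for decay: Y_obs = Y/(1 + k_d θ_c) = 0.620 / (1 + 0.0856 × 19.3) = 0.620 / 2.652 = 0.2338.
Substrate removed = Q·(S₀ − S) = 42300 m³/d × (627 − 19.9) g/m³ = 2.57×10^7 g/d = 25680 kg/d.
So the net sludge growth is P_X = 0.2338 × 25680 = 6004 kg VSS/d.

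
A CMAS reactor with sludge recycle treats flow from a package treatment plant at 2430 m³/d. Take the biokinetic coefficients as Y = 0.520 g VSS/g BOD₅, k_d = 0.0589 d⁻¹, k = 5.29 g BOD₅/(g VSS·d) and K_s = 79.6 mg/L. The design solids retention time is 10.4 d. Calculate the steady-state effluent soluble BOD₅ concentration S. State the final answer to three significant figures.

S ≈ 4.75 mg/L

From the Monod/SRT balance for a CMAS, S = K_s·(1+k_d θ_c)/[θ_c·(Y k − k_d) − 1] = 79.6 × (1 + 0.0589 × 10.4) / [10.4 × (0.520 × 5.29 − 0.0589) − 1] = 128.4 / 27.00 = 4.755 mg/L.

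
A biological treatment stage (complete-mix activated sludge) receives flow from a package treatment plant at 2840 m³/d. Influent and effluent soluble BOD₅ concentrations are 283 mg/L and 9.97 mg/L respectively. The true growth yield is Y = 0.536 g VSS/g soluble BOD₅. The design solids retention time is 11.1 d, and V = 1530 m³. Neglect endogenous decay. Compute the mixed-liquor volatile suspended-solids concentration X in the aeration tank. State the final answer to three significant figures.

From V·X = Y·Q·(S₀ − S)·θ_c (decay neglected): X = 0.536 × 2840 × (283 − 9.97) × 11.1 / 1530 = 3015 mg/L.

X ≈ 3020 mg/L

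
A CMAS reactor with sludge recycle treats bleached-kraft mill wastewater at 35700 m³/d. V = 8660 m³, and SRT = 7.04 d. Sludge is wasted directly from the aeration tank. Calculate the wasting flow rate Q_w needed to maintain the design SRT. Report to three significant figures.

Q_w ≈ 1230 m³/d

Wasting from the aeration tank: Q_w = V / θ_c = 8660 / 7.04 = 1230 m³/d.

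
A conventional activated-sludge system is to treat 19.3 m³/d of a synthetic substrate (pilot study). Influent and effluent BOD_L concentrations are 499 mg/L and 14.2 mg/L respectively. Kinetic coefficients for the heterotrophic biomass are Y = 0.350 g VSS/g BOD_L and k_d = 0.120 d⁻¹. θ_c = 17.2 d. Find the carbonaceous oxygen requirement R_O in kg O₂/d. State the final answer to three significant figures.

Observed yield with endogenous decay: Y_obs = Y / (1 + k_d·θ_c) = 0.350 / (1 + 0.120 × 17.2) = 0.350 / 3.064 = 0.1142 g VSS/g BOD_L.
Q·(S₀ − S) = 19.3 × (499 − 14.2) × 10⁻³ = 9.357 kg/d removed.
Biomass synthesised: P_X = Y_obs × 9.357 = 1.069 kg VSS/d.
R_O = Q·ΔS − 1.42 P_X = 9.357 − 1.518 = 7.839 kg O₂/d.

R_O ≈ 7.84 kg O₂/d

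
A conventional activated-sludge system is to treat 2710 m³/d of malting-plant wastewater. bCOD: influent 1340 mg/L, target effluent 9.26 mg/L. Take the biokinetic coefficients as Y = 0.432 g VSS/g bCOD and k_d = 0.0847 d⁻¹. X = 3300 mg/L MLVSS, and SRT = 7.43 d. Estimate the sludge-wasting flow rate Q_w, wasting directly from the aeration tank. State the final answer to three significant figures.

Q_w ≈ 290 m³/d

Rearranging the biomass balance for a CMAS with decay, V = Y·Q·ΔS·θ_c / [X·(1+k_d θ_c)] = 0.432 × 2710 × (1340 − 9.26) × 7.43 / [3300 × (1 + 0.0847 × 7.43)] = 1.16×10^7 / 5377 = 2153 m³.
For wasting at MLVSS concentration, Q_w = V/θ_c = 2153/7.43 = 289.8 m³/d.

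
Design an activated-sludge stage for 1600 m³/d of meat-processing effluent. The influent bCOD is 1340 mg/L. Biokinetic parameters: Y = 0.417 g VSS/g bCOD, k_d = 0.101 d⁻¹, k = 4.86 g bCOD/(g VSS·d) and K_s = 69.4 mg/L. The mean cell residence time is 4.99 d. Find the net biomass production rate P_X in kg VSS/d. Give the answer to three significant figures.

From the Monod/SRT balance for a CMAS, S = K_s·(1+k_d θ_c)/[θ_c·(Y k − k_d) − 1] = 69.4 × (1 + 0.101 × 4.99) / [4.99 × (0.417 × 4.86 − 0.101) − 1] = 104.4 / 8.609 = 12.12 mg/L.
The observed yield is Y_obs = Y/(1 + k_d·θ_c) = 0.417 / (1 + 0.101 × 4.99) = 0.417 / 1.504 = 0.2773 g VSS per g bCOD removed.
Substrate removed = Q·(S₀ − S) = 1600 m³/d × (1340 − 12.1) g/m³ = 2.12×10^6 g/d = 2125 kg/d.
So the net sludge growth is P_X = 0.2773 × 2125 = 589.1 kg VSS/d.

P_X ≈ 589 kg VSS/d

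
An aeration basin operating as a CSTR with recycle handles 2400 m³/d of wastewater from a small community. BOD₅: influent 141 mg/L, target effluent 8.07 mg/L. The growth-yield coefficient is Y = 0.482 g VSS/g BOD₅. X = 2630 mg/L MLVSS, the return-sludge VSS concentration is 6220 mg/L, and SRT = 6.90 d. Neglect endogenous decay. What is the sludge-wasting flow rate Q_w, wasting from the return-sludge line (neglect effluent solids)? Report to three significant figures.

With k_d = 0 the design equation reduces to V = Y Q (S₀−S) θ_c / X = 0.482 × 2400 × (141 − 8.07) × 6.90 / 2630 = 403.4 m³.
θ_c = V·X/(Q_w·X_r) when wasting from the recycle, so Q_w = V·X/(θ_c·X_r) = 403.4 × 2630 / (6.90 × 6220) = 24.72 m³/d.

Q_w ≈ 24.7 m³/d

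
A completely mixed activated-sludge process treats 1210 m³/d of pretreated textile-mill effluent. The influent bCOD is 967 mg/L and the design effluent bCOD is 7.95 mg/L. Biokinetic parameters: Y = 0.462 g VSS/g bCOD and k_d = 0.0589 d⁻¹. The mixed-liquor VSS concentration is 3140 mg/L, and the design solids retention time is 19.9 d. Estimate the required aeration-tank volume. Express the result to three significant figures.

V ≈ 1560 m³

From the SRT design equation V = Y Q (S₀−S) θ_c / [X (1 + k_d θ_c)] = 0.462 × 1210 × (967 − 7.95) × 19.9 / [3140 × (1 + 0.0589 × 19.9)] = 1.07×10^7 / 6820 = 1564 m³.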